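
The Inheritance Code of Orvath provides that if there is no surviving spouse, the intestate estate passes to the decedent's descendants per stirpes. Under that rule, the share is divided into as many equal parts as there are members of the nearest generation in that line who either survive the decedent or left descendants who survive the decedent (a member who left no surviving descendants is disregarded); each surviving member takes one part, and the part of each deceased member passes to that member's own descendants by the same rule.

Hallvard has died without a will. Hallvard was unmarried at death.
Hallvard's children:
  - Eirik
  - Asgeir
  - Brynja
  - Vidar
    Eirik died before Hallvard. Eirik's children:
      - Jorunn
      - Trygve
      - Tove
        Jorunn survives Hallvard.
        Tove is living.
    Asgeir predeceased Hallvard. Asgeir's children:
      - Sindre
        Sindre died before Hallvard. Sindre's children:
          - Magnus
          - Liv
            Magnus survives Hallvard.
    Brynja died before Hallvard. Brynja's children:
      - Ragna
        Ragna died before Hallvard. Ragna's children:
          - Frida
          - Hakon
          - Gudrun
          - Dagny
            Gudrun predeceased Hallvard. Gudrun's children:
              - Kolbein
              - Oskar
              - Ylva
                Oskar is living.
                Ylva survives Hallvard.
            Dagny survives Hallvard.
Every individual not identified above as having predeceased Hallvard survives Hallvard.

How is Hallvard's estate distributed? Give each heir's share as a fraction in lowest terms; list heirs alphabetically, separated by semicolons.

Dagny 1/16; Frida 1/16; Hakon 1/16; Jorunn 1/12; Kolbein 1/48; Liv 1/8; Magnus 1/8; Oskar 1/48; Tove 1/12; Trygve 1/12; Vidar 1/4; Ylva 1/48

There is no surviving spouse, so the entire estate passes to Hallvard's descendants per stirpes.
The estate is divided into 4 equal shares of 1/4 among Eirik, Asgeir, Brynja, Vidar.
Eirik predeceased; the 1/4 allotted to Eirik's branch passes to Eirik's issue by representation.
The 1/4 is divided into 3 equal shares of 1/12 among Jorunn, Trygve, Tove.
Jorunn is living and takes 1/12.
Trygve is living and takes 1/12.
Tove is living and takes 1/12.
Asgeir predeceased; the 1/4 allotted to Asgeir's branch passes to Asgeir's issue by representation.
Sindre's line is the sole branch at this level, so the full 1/4 passes to Sindre's issue by representation.
The 1/4 is divided into 2 equal shares of 1/8 among Magnus, Liv.
Magnus is living and takes 1/8.
Liv is living and takes 1/8.
Brynja predeceased; the 1/4 allotted to Brynja's branch passes to Brynja's issue by representation.
Ragna's line is the sole branch at this level, so the full 1/4 passes to Ragna's issue by representation.
The 1/4 is divided into 4 equal shares of 1/16 among Frida, Hakon, Gudrun, Dagny.
Frida is living and takes 1/16.
Hakon is living and takes 1/16.
Gudrun predeceased; the 1/16 allotted to Gudrun's branch passes to Gudrun's issue by representation.
The 1/16 is divided into 3 equal shares of 1/48 among Kolbein, Oskar, Ylva.
Kolbein is living and takes 1/48.
Oskar is living and takes 1/48.
Ylva is living and takes 1/48.
Dagny is living and takes 1/16.
Vidar is living and takes 1/4.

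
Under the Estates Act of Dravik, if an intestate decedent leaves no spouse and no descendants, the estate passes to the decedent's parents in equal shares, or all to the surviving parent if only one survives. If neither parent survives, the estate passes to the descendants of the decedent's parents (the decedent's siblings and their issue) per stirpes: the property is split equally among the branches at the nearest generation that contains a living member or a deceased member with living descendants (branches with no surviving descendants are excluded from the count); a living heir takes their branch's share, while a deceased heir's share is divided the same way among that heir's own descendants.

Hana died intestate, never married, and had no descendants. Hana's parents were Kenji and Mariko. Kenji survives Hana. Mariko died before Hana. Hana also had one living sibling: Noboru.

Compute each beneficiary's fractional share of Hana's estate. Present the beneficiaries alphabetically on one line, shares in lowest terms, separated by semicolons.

Only one parent, Kenji, survives, so Kenji takes the entire estate. The siblings take nothing because a surviving parent has priority.

Kenji 1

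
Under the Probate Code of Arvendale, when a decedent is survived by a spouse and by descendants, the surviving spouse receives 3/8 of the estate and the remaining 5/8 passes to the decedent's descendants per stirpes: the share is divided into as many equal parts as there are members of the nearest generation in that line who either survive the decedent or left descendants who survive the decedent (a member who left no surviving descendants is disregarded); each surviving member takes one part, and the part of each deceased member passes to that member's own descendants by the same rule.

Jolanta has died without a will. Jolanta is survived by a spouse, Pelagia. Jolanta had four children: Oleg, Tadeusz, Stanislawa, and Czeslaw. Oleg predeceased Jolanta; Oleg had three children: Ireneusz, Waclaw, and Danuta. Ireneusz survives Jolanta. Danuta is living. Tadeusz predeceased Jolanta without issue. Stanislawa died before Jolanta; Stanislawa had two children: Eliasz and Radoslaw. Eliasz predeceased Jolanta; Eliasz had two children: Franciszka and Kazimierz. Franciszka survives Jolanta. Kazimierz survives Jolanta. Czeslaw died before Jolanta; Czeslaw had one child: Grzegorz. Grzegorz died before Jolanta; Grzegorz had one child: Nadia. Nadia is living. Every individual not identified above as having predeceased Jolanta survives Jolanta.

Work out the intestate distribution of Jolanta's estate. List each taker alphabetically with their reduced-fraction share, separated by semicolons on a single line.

Pelagia, as surviving spouse, takes 3/8.
The remaining 5/8 passes to Jolanta's descendants per stirpes.
Tadeusz left no surviving issue, so that branch lapses and is disregarded.
The 5/8 is divided into 3 equal shares of 5/24 among Oleg, Stanislawa, Czeslaw.
Oleg predeceased; the 5/24 allotted to Oleg's branch passes to Oleg's issue by representation.
The 5/24 is divided into 3 equal shares of 5/72 among Ireneusz, Waclaw, Danuta.
Ireneusz is living and takes 5/72.
Waclaw is living and takes 5/72.
Danuta is living and takes 5/72.
Stanislawa predeceased; the 5/24 allotted to Stanislawa's branch passes to Stanislawa's issue by representation.
The 5/24 is divided into 2 equal shares of 5/48 among Eliasz, Radoslaw.
Eliasz predeceased; the 5/48 allotted to Eliasz's branch passes to Eliasz's issue by representation.
The 5/48 is divided into 2 equal shares of 5/96 among Franciszka, Kazimierz.
Franciszka is living and takes 5/96.
Kazimierz is living and takes 5/96.
Radoslaw is living and takes 5/48.
Czeslaw predeceased; the 5/24 allotted to Czeslaw's branch passes to Czeslaw's issue by representation.
Grzegorz's line is the sole branch at this level, so the full 5/24 passes to Grzegorz's issue by representation.
Nadia is the sole taker at this level and receives the full 5/24.

Danuta 5/72; Franciszka 5/96; Ireneusz 5/72; Kazimierz 5/96; Nadia 5/24; Pelagia 3/8; Radoslaw 5/48; Waclaw 5/72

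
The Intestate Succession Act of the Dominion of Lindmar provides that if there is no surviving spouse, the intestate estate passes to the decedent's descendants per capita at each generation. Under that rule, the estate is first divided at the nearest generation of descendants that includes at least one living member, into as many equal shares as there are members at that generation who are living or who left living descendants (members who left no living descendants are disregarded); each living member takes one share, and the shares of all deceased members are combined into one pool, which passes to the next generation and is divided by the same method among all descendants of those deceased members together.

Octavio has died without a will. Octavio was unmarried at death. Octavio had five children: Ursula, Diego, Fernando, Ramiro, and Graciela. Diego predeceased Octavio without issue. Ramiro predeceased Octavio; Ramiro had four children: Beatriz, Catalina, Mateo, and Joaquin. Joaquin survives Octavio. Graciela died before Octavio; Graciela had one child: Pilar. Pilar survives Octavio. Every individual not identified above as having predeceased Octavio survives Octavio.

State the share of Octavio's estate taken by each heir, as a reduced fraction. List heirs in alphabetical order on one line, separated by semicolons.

Beatriz 1/10; Catalina 1/10; Fernando 1/4; Joaquin 1/10; Mateo 1/10; Pilar 1/10; Ursula 1/4

There is no surviving spouse, so the entire estate passes to Octavio's descendants per capita at each generation.
At generation 1 (Ursula, Fernando, Ramiro, Graciela) there are 4 shares of (1)/4 = 1/4 each.
Living: Ursula and Fernando — each takes 1/4.
Deceased: Ramiro and Graciela. Their combined 1/2 is pooled and carried to generation 2.
At generation 2 (Beatriz, Catalina, Mateo, Joaquin, Pilar) there are 5 shares of (1/2)/5 = 1/10 each.
Living: Beatriz, Catalina, Mateo, Joaquin, and Pilar — each takes 1/10.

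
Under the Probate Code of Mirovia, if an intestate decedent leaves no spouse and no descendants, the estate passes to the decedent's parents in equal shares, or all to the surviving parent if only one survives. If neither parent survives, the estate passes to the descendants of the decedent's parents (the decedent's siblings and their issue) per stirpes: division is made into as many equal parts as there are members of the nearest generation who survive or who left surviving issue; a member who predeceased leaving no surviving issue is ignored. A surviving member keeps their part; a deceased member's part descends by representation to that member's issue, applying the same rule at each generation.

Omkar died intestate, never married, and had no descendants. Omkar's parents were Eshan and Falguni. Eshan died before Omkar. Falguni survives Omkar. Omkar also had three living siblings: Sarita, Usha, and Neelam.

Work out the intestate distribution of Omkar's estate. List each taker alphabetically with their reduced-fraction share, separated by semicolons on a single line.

Only one parent, Falguni, survives, so Falguni takes the entire estate. The siblings take nothing because a surviving parent has priority.

Falguni 1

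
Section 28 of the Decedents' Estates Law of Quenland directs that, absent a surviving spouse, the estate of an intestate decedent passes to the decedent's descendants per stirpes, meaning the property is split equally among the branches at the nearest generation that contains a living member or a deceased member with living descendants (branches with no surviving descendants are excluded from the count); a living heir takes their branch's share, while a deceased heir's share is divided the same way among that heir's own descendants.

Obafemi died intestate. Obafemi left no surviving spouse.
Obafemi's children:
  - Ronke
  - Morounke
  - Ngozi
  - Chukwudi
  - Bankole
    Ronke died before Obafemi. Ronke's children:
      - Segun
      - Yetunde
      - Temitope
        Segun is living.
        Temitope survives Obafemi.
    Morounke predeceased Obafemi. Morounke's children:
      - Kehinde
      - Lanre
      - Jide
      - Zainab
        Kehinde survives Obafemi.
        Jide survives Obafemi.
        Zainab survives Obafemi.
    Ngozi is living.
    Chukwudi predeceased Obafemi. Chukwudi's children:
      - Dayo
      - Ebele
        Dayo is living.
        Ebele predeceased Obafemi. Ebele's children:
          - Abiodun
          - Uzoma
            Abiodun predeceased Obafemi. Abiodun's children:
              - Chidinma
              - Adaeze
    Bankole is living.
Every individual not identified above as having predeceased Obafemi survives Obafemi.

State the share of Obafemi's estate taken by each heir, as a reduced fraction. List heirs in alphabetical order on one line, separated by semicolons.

There is no surviving spouse, so the entire estate passes to Obafemi's descendants per stirpes.
The estate is divided into 5 equal shares of 1/5 among Ronke, Morounke, Ngozi, Chukwudi, Bankole.
Ronke predeceased; the 1/5 allotted to Ronke's branch passes to Ronke's issue by representation.
The 1/5 is divided into 3 equal shares of 1/15 among Segun, Yetunde, Temitope.
Segun is living and takes 1/15.
Yetunde is living and takes 1/15.
Temitope is living and takes 1/15.
Morounke predeceased; the 1/5 allotted to Morounke's branch passes to Morounke's issue by representation.
The 1/5 is divided into 4 equal shares of 1/20 among Kehinde, Lanre, Jide, Zainab.
Kehinde is living and takes 1/20.
Lanre is living and takes 1/20.
Jide is living and takes 1/20.
Zainab is living and takes 1/20.
Ngozi is living and takes 1/5.
Chukwudi predeceased; the 1/5 allotted to Chukwudi's branch passes to Chukwudi's issue by representation.
The 1/5 is divided into 2 equal shares of 1/10 among Dayo, Ebele.
Dayo is living and takes 1/10.
Ebele predeceased; the 1/10 allotted to Ebele's branch passes to Ebele's issue by representation.
The 1/10 is divided into 2 equal shares of 1/20 among Abiodun, Uzoma.
Abiodun predeceased; the 1/20 allotted to Abiodun's branch passes to Abiodun's issue by representation.
The 1/20 is divided into 2 equal shares of 1/40 among Chidinma, Adaeze.
Chidinma is living and takes 1/40.
Adaeze is living and takes 1/40.
Uzoma is living and takes 1/20.
Bankole is living and takes 1/5.

Adaeze 1/40; Bankole 1/5; Chidinma 1/40; Dayo 1/10; Jide 1/20; Kehinde 1/20; Lanre 1/20; Ngozi 1/5; Segun 1/15; Temitope 1/15; Uzoma 1/20; Yetunde 1/15; Zainab 1/20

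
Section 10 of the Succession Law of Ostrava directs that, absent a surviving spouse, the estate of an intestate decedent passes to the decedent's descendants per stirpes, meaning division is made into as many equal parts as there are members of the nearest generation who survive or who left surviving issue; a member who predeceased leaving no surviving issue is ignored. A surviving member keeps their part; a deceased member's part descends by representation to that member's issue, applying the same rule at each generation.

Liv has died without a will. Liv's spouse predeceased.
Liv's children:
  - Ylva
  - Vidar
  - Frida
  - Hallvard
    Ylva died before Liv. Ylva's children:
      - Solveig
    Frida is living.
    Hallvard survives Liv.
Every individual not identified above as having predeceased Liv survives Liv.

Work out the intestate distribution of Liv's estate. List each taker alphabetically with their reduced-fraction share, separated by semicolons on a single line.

Frida 1/4; Hallvard 1/4; Solveig 1/4; Vidar 1/4

There is no surviving spouse, so the entire estate passes to Liv's descendants per stirpes.
The estate is divided into 4 equal shares of 1/4 among Ylva, Vidar, Frida, Hallvard.
Ylva predeceased; the 1/4 allotted to Ylva's branch passes to Ylva's issue by representation.
Solveig is the sole taker at this level and receives the full 1/4.
Vidar is living and takes 1/4.
Frida is living and takes 1/4.
Hallvard is living and takes 1/4.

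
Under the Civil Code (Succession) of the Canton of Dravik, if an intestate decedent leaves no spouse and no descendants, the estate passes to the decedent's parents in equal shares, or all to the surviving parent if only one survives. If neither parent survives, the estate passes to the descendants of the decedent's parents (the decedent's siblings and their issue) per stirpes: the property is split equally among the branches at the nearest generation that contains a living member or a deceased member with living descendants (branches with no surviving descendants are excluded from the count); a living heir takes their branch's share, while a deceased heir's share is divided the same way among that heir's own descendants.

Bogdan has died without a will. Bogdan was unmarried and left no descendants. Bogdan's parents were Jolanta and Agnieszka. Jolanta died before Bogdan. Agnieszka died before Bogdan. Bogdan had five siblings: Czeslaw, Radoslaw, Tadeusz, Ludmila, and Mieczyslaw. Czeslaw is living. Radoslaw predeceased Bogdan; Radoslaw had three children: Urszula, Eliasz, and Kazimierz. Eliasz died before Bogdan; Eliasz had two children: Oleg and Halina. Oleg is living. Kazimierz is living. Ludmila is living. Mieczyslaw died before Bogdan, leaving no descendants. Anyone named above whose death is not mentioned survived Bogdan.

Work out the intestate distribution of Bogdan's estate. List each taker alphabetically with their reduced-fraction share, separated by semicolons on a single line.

Czeslaw 1/4; Halina 1/24; Kazimierz 1/12; Ludmila 1/4; Oleg 1/24; Tadeusz 1/4; Urszula 1/12

Neither parent survives and there are no descendants, so the estate passes to Bogdan's siblings and their issue per stirpes.
Mieczyslaw left no surviving issue, so that branch lapses and is disregarded.
The estate is divided into 4 equal shares of 1/4 among Czeslaw, Radoslaw, Tadeusz, Ludmila.
Czeslaw is living and takes 1/4.
Radoslaw predeceased; the 1/4 allotted to Radoslaw's branch passes to Radoslaw's issue by representation.
The 1/4 is divided into 3 equal shares of 1/12 among Urszula, Eliasz, Kazimierz.
Urszula is living and takes 1/12.
Eliasz predeceased; the 1/12 allotted to Eliasz's branch passes to Eliasz's issue by representation.
The 1/12 is divided into 2 equal shares of 1/24 among Oleg, Halina.
Oleg is living and takes 1/24.
Halina is living and takes 1/24.
Kazimierz is living and takes 1/12.
Tadeusz is living and takes 1/4.
Ludmila is living and takes 1/4.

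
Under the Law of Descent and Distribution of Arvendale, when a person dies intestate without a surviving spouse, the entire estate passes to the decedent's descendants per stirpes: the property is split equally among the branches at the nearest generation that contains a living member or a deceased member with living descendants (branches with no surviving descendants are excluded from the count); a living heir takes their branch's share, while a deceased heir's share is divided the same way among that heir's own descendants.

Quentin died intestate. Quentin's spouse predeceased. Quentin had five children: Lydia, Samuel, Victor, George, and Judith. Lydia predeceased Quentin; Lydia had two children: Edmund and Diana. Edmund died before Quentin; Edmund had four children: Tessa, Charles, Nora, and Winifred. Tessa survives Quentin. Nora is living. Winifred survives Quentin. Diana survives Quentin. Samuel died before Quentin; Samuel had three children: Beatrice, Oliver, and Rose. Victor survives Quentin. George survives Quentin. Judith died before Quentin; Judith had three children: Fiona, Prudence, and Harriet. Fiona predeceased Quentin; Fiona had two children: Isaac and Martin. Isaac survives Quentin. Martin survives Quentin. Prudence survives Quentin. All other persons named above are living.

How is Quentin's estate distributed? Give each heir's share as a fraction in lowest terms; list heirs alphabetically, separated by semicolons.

Beatrice 1/15; Charles 1/40; Diana 1/10; George 1/5; Harriet 1/15; Isaac 1/30; Martin 1/30; Nora 1/40; Oliver 1/15; Prudence 1/15; Rose 1/15; Tessa 1/40; Victor 1/5; Winifred 1/40

There is no surviving spouse, so the entire estate passes to Quentin's descendants per stirpes.
The estate is divided into 5 equal shares of 1/5 among Lydia, Samuel, Victor, George, Judith.
Lydia predeceased; the 1/5 allotted to Lydia's branch passes to Lydia's issue by representation.
The 1/5 is divided into 2 equal shares of 1/10 among Edmund, Diana.
Edmund predeceased; the 1/10 allotted to Edmund's branch passes to Edmund's issue by representation.
The 1/10 is divided into 4 equal shares of 1/40 among Tessa, Charles, Nora, Winifred.
Tessa is living and takes 1/40.
Charles is living and takes 1/40.
Nora is living and takes 1/40.
Winifred is living and takes 1/40.
Diana is living and takes 1/10.
Samuel predeceased; the 1/5 allotted to Samuel's branch passes to Samuel's issue by representation.
The 1/5 is divided into 3 equal shares of 1/15 among Beatrice, Oliver, Rose.
Beatrice is living and takes 1/15.
Oliver is living and takes 1/15.
Rose is living and takes 1/15.
Victor is living and takes 1/5.
George is living and takes 1/5.
Judith predeceased; the 1/5 allotted to Judith's branch passes to Judith's issue by representation.
The 1/5 is divided into 3 equal shares of 1/15 among Fiona, Prudence, Harriet.
Fiona predeceased; the 1/15 allotted to Fiona's branch passes to Fiona's issue by representation.
The 1/15 is divided into 2 equal shares of 1/30 among Isaac, Martin.
Isaac is living and takes 1/30.
Martin is living and takes 1/30.
Prudence is living and takes 1/15.
Harriet is living and takes 1/15.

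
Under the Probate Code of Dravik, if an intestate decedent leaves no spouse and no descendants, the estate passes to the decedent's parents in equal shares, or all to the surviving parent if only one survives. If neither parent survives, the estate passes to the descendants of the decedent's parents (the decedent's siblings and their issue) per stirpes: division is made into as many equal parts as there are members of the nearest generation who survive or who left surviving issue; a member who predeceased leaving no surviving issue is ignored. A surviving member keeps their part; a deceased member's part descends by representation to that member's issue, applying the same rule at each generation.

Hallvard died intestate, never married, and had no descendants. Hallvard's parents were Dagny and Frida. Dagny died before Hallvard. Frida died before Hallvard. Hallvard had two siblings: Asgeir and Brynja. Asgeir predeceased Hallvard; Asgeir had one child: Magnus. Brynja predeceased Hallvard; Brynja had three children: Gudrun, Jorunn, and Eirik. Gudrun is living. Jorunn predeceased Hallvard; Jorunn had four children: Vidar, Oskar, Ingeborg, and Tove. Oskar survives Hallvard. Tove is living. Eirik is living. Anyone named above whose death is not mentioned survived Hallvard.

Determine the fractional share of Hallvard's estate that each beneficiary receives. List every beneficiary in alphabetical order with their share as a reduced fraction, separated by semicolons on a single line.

Neither parent survives and there are no descendants, so the estate passes to Hallvard's siblings and their issue per stirpes.
The estate is divided into 2 equal shares of 1/2 among Asgeir, Brynja.
Asgeir predeceased; the 1/2 allotted to Asgeir's branch passes to Asgeir's issue by representation.
Magnus is the sole taker at this level and receives the full 1/2.
Brynja predeceased; the 1/2 allotted to Brynja's branch passes to Brynja's issue by representation.
The 1/2 is divided into 3 equal shares of 1/6 among Gudrun, Jorunn, Eirik.
Gudrun is living and takes 1/6.
Jorunn predeceased; the 1/6 allotted to Jorunn's branch passes to Jorunn's issue by representation.
The 1/6 is divided into 4 equal shares of 1/24 among Vidar, Oskar, Ingeborg, Tove.
Vidar is living and takes 1/24.
Oskar is living and takes 1/24.
Ingeborg is living and takes 1/24.
Tove is living and takes 1/24.
Eirik is living and takes 1/6.

Eirik 1/6; Gudrun 1/6; Ingeborg 1/24; Magnus 1/2; Oskar 1/24; Tove 1/24; Vidar 1/24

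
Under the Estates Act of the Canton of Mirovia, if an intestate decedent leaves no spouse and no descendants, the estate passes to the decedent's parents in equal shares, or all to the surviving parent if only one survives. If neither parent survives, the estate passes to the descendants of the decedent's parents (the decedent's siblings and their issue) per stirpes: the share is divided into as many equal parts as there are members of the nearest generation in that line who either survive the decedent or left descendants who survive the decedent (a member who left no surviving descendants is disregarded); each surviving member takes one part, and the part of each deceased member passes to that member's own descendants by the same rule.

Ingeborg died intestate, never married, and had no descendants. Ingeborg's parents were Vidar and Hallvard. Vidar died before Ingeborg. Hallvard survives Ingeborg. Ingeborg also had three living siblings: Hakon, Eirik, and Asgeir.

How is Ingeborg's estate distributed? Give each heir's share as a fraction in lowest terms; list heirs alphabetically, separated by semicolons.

Hallvard 1

Only one parent, Hallvard, survives, so Hallvard takes the entire estate. The siblings take nothing because a surviving parent has priority.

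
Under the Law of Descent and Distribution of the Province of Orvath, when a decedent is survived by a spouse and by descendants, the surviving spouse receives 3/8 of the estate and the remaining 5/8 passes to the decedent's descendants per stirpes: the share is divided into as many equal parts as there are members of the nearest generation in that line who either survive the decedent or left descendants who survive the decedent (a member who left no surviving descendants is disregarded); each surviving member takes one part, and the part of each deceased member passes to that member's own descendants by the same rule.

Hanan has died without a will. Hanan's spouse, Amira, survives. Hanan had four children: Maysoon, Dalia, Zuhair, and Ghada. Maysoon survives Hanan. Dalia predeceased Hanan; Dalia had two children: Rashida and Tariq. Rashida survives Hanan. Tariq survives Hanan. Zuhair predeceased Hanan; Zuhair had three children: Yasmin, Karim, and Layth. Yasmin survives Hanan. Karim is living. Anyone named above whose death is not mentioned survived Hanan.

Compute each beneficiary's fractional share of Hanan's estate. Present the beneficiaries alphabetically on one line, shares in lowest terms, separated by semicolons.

Amira, as surviving spouse, takes 3/8.
The remaining 5/8 passes to Hanan's descendants per stirpes.
The 5/8 is divided into 4 equal shares of 5/32 among Maysoon, Dalia, Zuhair, Ghada.
Maysoon is living and takes 5/32.
Dalia predeceased; the 5/32 allotted to Dalia's branch passes to Dalia's issue by representation.
The 5/32 is divided into 2 equal shares of 5/64 among Rashida, Tariq.
Rashida is living and takes 5/64.
Tariq is living and takes 5/64.
Zuhair predeceased; the 5/32 allotted to Zuhair's branch passes to Zuhair's issue by representation.
The 5/32 is divided into 3 equal shares of 5/96 among Yasmin, Karim, Layth.
Yasmin is living and takes 5/96.
Karim is living and takes 5/96.
Layth is living and takes 5/96.
Ghada is living and takes 5/32.

Amira 3/8; Ghada 5/32; Karim 5/96; Layth 5/96; Maysoon 5/32; Rashida 5/64; Tariq 5/64; Yasmin 5/96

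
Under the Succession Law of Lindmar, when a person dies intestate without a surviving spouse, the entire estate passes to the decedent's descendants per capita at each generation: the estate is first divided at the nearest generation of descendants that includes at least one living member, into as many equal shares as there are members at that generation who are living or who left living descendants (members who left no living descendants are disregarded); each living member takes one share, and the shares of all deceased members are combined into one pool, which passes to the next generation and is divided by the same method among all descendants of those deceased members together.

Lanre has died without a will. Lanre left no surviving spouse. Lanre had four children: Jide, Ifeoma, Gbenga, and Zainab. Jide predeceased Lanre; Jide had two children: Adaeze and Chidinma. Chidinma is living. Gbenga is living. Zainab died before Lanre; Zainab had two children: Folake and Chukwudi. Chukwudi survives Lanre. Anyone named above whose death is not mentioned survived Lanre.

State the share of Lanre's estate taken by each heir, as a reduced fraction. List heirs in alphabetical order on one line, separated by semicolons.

Adaeze 1/8; Chidinma 1/8; Chukwudi 1/8; Folake 1/8; Gbenga 1/4; Ifeoma 1/4

There is no surviving spouse, so the entire estate passes to Lanre's descendants per capita at each generation.
At generation 1 (Jide, Ifeoma, Gbenga, Zainab) there are 4 shares of (1)/4 = 1/4 each.
Living: Ifeoma and Gbenga — each takes 1/4.
Deceased: Jide and Zainab. Their combined 1/2 is pooled and carried to generation 2.
At generation 2 (Adaeze, Chidinma, Folake, Chukwudi) there are 4 shares of (1/2)/4 = 1/8 each.
Living: Adaeze, Chidinma, Folake, and Chukwudi — each takes 1/8.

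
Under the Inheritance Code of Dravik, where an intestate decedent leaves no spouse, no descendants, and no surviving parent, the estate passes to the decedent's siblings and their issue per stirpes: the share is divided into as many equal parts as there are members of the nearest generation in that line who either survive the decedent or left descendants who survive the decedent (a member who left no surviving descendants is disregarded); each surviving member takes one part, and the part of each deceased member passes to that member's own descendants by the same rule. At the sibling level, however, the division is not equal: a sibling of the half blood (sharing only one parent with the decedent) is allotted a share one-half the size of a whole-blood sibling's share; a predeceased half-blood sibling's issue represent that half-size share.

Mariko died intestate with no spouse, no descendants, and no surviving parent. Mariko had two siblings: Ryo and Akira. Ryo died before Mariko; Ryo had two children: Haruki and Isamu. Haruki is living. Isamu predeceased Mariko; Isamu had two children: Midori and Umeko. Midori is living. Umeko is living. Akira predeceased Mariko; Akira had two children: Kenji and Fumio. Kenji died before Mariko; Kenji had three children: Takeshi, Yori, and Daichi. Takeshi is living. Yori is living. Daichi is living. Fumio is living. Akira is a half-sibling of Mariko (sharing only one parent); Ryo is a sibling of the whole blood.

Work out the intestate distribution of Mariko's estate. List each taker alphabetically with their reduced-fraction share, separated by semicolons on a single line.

No spouse, descendants, or parent survives, so the estate passes to Mariko's siblings per stirpes.
Half-blood siblings count for one-half the weight of whole-blood siblings at the initial division.
Dividing 1 in proportion to weights (total weight 3/2): Ryo (weight 1) → 2/3; Akira (weight 1/2) → 1/3.
Ryo predeceased; the 2/3 allotted to Ryo's branch passes to Ryo's issue by representation.
The 2/3 is divided into 2 equal shares of 1/3 among Haruki, Isamu.
Haruki is living and takes 1/3.
Isamu predeceased; the 1/3 allotted to Isamu's branch passes to Isamu's issue by representation.
The 1/3 is divided into 2 equal shares of 1/6 among Midori, Umeko.
Midori is living and takes 1/6.
Umeko is living and takes 1/6.
Akira predeceased; the 1/3 allotted to Akira's branch passes to Akira's issue by representation.
The 1/3 is divided into 2 equal shares of 1/6 among Kenji, Fumio.
Kenji predeceased; the 1/6 allotted to Kenji's branch passes to Kenji's issue by representation.
The 1/6 is divided into 3 equal shares of 1/18 among Takeshi, Yori, Daichi.
Takeshi is living and takes 1/18.
Yori is living and takes 1/18.
Daichi is living and takes 1/18.
Fumio is living and takes 1/6.

Daichi 1/18; Fumio 1/6; Haruki 1/3; Midori 1/6; Takeshi 1/18; Umeko 1/6; Yori 1/18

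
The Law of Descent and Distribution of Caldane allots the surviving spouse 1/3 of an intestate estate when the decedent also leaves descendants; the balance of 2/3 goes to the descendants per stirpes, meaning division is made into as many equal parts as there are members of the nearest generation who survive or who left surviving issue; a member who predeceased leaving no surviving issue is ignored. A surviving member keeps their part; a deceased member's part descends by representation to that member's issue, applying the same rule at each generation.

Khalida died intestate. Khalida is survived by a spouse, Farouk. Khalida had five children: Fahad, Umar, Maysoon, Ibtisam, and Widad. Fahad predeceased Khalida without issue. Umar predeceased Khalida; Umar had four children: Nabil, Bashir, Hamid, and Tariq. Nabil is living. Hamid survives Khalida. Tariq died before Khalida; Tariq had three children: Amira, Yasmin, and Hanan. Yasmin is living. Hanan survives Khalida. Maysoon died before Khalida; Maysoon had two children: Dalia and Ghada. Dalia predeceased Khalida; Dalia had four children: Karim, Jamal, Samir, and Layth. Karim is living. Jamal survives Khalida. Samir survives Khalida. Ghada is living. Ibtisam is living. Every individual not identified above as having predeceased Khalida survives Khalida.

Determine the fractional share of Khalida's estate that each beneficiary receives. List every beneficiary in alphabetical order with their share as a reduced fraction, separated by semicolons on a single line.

Amira 1/72; Bashir 1/24; Farouk 1/3; Ghada 1/12; Hamid 1/24; Hanan 1/72; Ibtisam 1/6; Jamal 1/48; Karim 1/48; Layth 1/48; Nabil 1/24; Samir 1/48; Widad 1/6; Yasmin 1/72

Farouk, as surviving spouse, takes 1/3.
The remaining 2/3 passes to Khalida's descendants per stirpes.
Fahad left no surviving issue, so that branch lapses and is disregarded.
The 2/3 is divided into 4 equal shares of 1/6 among Umar, Maysoon, Ibtisam, Widad.
Umar predeceased; the 1/6 allotted to Umar's branch passes to Umar's issue by representation.
The 1/6 is divided into 4 equal shares of 1/24 among Nabil, Bashir, Hamid, Tariq.
Nabil is living and takes 1/24.
Bashir is living and takes 1/24.
Hamid is living and takes 1/24.
Tariq predeceased; the 1/24 allotted to Tariq's branch passes to Tariq's issue by representation.
The 1/24 is divided into 3 equal shares of 1/72 among Amira, Yasmin, Hanan.
Amira is living and takes 1/72.
Yasmin is living and takes 1/72.
Hanan is living and takes 1/72.
Maysoon predeceased; the 1/6 allotted to Maysoon's branch passes to Maysoon's issue by representation.
The 1/6 is divided into 2 equal shares of 1/12 among Dalia, Ghada.
Dalia predeceased; the 1/12 allotted to Dalia's branch passes to Dalia's issue by representation.
The 1/12 is divided into 4 equal shares of 1/48 among Karim, Jamal, Samir, Layth.
Karim is living and takes 1/48.
Jamal is living and takes 1/48.
Samir is living and takes 1/48.
Layth is living and takes 1/48.
Ghada is living and takes 1/12.
Ibtisam is living and takes 1/6.
Widad is living and takes 1/6.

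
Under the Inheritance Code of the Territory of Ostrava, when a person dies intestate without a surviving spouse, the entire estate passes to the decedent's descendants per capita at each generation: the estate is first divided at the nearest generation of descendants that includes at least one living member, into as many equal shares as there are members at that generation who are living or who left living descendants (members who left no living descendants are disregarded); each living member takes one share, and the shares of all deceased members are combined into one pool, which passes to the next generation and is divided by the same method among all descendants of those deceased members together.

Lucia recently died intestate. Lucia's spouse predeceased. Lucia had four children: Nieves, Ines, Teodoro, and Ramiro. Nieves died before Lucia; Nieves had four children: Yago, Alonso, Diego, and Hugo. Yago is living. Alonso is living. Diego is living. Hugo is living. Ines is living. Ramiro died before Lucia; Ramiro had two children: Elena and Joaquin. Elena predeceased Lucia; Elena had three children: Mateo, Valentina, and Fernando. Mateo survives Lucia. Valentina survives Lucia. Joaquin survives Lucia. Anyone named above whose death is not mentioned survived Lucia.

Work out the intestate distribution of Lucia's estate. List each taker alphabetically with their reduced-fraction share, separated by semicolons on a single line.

There is no surviving spouse, so the entire estate passes to Lucia's descendants per capita at each generation.
At generation 1 (Nieves, Ines, Teodoro, Ramiro) there are 4 shares of (1)/4 = 1/4 each.
Living: Ines and Teodoro — each takes 1/4.
Deceased: Nieves and Ramiro. Their combined 1/2 is pooled and carried to generation 2.
At generation 2 (Yago, Alonso, Diego, Hugo, Elena, Joaquin) there are 6 shares of (1/2)/6 = 1/12 each.
Living: Yago, Alonso, Diego, Hugo, and Joaquin — each takes 1/12.
Deceased: Elena. That 1/12 share is carried to generation 3.
At generation 3 (Mateo, Valentina, Fernando) there are 3 shares of (1/12)/3 = 1/36 each.
Living: Mateo, Valentina, and Fernando — each takes 1/36.

Alonso 1/12; Diego 1/12; Fernando 1/36; Hugo 1/12; Ines 1/4; Joaquin 1/12; Mateo 1/36; Teodoro 1/4; Valentina 1/36; Yago 1/12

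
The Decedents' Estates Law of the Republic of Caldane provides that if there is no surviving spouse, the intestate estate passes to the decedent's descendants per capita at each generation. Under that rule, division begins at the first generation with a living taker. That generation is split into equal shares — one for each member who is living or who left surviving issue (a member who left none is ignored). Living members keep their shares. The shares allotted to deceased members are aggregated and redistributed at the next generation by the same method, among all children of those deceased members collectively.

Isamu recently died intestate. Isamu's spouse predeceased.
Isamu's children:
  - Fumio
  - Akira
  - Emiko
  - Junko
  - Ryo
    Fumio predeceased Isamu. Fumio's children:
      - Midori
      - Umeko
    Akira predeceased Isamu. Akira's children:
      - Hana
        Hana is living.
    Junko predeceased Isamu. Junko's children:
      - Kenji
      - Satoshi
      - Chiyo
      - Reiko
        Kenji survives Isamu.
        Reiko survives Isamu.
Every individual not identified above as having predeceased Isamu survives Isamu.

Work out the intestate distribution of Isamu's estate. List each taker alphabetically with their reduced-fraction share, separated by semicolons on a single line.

Chiyo 3/35; Emiko 1/5; Hana 3/35; Kenji 3/35; Midori 3/35; Reiko 3/35; Ryo 1/5; Satoshi 3/35; Umeko 3/35

There is no surviving spouse, so the entire estate passes to Isamu's descendants per capita at each generation.
At generation 1 (Fumio, Akira, Emiko, Junko, Ryo) there are 5 shares of (1)/5 = 1/5 each.
Living: Emiko and Ryo — each takes 1/5.
Deceased: Fumio, Akira, and Junko. Their combined 3/5 is pooled and carried to generation 2.
At generation 2 (Midori, Umeko, Hana, Kenji, Satoshi, Chiyo, Reiko) there are 7 shares of (3/5)/7 = 3/35 each.
Living: Midori, Umeko, Hana, Kenji, Satoshi, Chiyo, and Reiko — each takes 3/35.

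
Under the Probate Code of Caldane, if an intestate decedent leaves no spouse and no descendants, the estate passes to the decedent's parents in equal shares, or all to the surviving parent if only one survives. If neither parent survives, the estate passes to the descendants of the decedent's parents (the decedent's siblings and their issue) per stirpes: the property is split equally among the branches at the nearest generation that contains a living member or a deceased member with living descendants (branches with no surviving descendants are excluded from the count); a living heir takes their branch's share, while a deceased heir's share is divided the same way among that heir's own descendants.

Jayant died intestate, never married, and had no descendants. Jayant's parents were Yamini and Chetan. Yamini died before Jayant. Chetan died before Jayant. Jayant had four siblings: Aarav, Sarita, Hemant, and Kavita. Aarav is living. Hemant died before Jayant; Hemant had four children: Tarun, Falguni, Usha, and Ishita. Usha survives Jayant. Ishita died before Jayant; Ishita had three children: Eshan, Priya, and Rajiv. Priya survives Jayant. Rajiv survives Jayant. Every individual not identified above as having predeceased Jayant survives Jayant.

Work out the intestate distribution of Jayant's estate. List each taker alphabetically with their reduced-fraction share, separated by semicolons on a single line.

Neither parent survives and there are no descendants, so the estate passes to Jayant's siblings and their issue per stirpes.
The estate is divided into 4 equal shares of 1/4 among Aarav, Sarita, Hemant, Kavita.
Aarav is living and takes 1/4.
Sarita is living and takes 1/4.
Hemant predeceased; the 1/4 allotted to Hemant's branch passes to Hemant's issue by representation.
The 1/4 is divided into 4 equal shares of 1/16 among Tarun, Falguni, Usha, Ishita.
Tarun is living and takes 1/16.
Falguni is living and takes 1/16.
Usha is living and takes 1/16.
Ishita predeceased; the 1/16 allotted to Ishita's branch passes to Ishita's issue by representation.
The 1/16 is divided into 3 equal shares of 1/48 among Eshan, Priya, Rajiv.
Eshan is living and takes 1/48.
Priya is living and takes 1/48.
Rajiv is living and takes 1/48.
Kavita is living and takes 1/4.

Aarav 1/4; Eshan 1/48; Falguni 1/16; Kavita 1/4; Priya 1/48; Rajiv 1/48; Sarita 1/4; Tarun 1/16; Usha 1/16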